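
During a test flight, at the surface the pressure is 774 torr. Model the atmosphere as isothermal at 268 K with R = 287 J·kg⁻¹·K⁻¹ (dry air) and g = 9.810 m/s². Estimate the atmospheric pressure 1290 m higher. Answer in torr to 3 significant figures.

P ≈ 657 torr

Scale height: H = RT/g = 287 × 268 / 9.810 = 7840.6 m.
Barometric formula: P = P₀ exp(−z/H).
z/H = 1290.0/7840.6 = 0.16453; exp(−0.16453) = 0.84829.
P = 774 × 0.84829 = 656.58 torr.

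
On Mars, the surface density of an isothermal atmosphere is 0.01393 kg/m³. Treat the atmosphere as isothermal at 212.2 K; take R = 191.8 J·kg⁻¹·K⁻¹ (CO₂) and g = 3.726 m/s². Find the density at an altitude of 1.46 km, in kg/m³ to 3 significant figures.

ρ ≈ 0.0122 kg/m³

Scale height: H = RT/g = 191.8 × 212.2 / 3.726 = 10923 m.
In an isothermal atmosphere, density decays like pressure: ρ = ρ₀ exp(−z/H).
z/H = 1460.0/10923 = 0.13366; exp(−0.13366) = 0.87489.
ρ = 0.01393 × 0.87489 = 0.012187 kg/m³.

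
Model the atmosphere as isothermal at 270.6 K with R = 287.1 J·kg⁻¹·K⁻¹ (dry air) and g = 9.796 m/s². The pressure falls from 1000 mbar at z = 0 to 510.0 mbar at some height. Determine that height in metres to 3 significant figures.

Scale height: H = RT/g = 287.1 × 270.6 / 9.796 = 7930.7 m.
Invert the barometric formula: z = H ln(P₀/P).
P₀/P = 1000/510.0 = 1.9608; ln(1.9608) = 0.67335.
z = 7930.7 × 0.67335 = 5340.1 m.

z ≈ 5340 m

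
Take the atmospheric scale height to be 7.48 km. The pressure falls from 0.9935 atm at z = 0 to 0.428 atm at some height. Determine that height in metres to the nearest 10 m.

z ≈ 6300 m

Invert the barometric formula: z = H ln(P₀/P).
P₀/P = 0.9935/0.428 = 2.3213; ln(2.3213) = 0.84213.
z = 7480.0 × 0.84213 = 6299.1 m.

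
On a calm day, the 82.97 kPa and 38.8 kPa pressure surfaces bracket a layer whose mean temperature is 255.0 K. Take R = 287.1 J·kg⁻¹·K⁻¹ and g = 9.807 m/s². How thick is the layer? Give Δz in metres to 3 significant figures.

Δz ≈ 5670 m

Hypsometric equation: Δz = (R T̄/g) ln(P₁/P₂).
R T̄/g = 287.1 × 255.0 / 9.807 = 7465.1 m.
ln(82.97/38.8) = ln(2.1384) = 0.76006.
Δz = 7465.1 × 0.76006 = 5673.9 m.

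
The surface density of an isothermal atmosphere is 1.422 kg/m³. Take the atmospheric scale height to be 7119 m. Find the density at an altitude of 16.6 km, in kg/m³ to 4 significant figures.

In an isothermal atmosphere, density decays like pressure: ρ = ρ₀ exp(−z/H).
z/H = 16600/7119.0 = 2.3318; exp(−2.3318) = 0.097121.
ρ = 1.422 × 0.097121 = 0.13811 kg/m³.

ρ ≈ 0.1381 kg/m³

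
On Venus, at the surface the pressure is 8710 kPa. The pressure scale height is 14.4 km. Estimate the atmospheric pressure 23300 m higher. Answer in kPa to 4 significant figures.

Barometric formula: P = P₀ exp(−z/H).
z/H = 23300/14400 = 1.6181; exp(−1.6181) = 0.19828.
P = 8710 × 0.19828 = 1727.0 kPa.

P ≈ 1727 kPa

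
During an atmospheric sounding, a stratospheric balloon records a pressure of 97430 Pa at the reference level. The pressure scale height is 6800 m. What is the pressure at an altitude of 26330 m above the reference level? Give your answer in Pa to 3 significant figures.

P ≈ 2030 Pa

Barometric formula: P = P₀ exp(−z/H).
z/H = 26330/6800.0 = 3.8721; exp(−3.8721) = 0.020815.
P = 97430 × 0.020815 = 2028.0 Pa.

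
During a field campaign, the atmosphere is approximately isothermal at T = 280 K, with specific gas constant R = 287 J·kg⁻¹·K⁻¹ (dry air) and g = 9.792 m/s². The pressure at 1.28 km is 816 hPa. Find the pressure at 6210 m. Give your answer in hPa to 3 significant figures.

P ≈ 448 hPa

Scale height: H = RT/g = 287 × 280 / 9.792 = 8206.7 m.
Between two levels, P₂ = P₁ exp(−Δz/H) with Δz = z₂ − z₁.
Δz = 6210.0 − 1280.0 = 4930.0 m; Δz/H = 4930.0/8206.7 = 0.60073.
P₂ = 816 × exp(−0.60073) = 816 × 0.54841 = 447.50 hPa.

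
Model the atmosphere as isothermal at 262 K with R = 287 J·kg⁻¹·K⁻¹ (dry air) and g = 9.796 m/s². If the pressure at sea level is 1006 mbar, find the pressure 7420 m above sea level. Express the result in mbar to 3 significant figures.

Scale height: H = RT/g = 287 × 262 / 9.796 = 7676.0 m.
Barometric formula: P = P₀ exp(−z/H).
z/H = 7420.0/7676.0 = 0.96665; exp(−0.96665) = 0.38036.
P = 1006 × 0.38036 = 382.64 mbar.

P ≈ 383 mbar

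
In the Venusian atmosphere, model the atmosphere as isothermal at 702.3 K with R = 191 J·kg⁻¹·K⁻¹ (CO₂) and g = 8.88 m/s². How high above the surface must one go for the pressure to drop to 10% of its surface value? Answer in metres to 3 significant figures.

Scale height: H = RT/g = 191 × 702.3 / 8.88 = 15106 m.
Set P/P₀ = exp(−z/H) = 0.1, so z = −H ln(0.1).
−ln(0.1) = 2.3026; z = 15106 × 2.3026 = 34783 m.

z ≈ 34800 m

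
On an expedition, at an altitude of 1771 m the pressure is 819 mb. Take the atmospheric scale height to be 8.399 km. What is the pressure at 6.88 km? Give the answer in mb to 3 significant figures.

Between two levels, P₂ = P₁ exp(−Δz/H) with Δz = z₂ − z₁.
Δz = 6880.0 − 1771.0 = 5109.0 m; Δz/H = 5109.0/8399.0 = 0.60829.
P₂ = 819 × exp(−0.60829) = 819 × 0.54428 = 445.77 mb.

P ≈ 446 mb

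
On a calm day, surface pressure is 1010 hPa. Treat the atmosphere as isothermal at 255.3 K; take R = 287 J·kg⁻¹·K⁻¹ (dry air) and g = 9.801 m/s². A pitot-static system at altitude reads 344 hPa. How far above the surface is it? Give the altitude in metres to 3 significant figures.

z ≈ 8050 m

Scale height: H = RT/g = 287 × 255.3 / 9.801 = 7475.9 m.
Invert the barometric formula: z = H ln(P₀/P).
P₀/P = 1010/344 = 2.9360; ln(2.9360) = 1.0770.
z = 7475.9 × 1.0770 = 8051.5 m.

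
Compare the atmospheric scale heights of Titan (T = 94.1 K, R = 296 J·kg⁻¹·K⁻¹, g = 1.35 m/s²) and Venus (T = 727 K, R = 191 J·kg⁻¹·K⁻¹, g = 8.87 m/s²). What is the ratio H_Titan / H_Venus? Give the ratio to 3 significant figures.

H_Titan/H_Venus ≈ 1.32

H = RT/g for each body.
H_Titan = 296 × 94.1 / 1.35 = 20632 m.
H_Venus = 191 × 727 / 8.87 = 15655 m.
H_Titan/H_Venus = 20632/15655 = 1.3179.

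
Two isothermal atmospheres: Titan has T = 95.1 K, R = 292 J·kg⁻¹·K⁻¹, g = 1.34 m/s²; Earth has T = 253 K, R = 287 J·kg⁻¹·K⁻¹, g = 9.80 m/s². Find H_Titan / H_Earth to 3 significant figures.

H_Titan/H_Earth ≈ 2.80

H = RT/g for each body.
H_Titan = 292 × 95.1 / 1.34 = 20723 m.
H_Earth = 287 × 253 / 9.80 = 7409.3 m.
H_Titan/H_Earth = 20723/7409.3 = 2.7969.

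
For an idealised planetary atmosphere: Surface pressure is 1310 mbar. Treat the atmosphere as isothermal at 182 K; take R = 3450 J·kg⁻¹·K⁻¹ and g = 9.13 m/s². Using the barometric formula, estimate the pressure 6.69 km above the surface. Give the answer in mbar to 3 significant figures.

P ≈ 1190 mbar

Scale height: H = RT/g = 3450 × 182 / 9.13 = 68773 m.
Barometric formula: P = P₀ exp(−z/H).
z/H = 6690.0/68773 = 0.097277; exp(−0.097277) = 0.90730.
P = 1310 × 0.90730 = 1188.6 mbar.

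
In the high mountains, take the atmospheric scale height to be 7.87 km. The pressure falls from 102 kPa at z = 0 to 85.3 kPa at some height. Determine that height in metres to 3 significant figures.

Invert the barometric formula: z = H ln(P₀/P).
P₀/P = 102/85.3 = 1.1958; ln(1.1958) = 0.17882.
z = 7870.0 × 0.17882 = 1407.3 m.

z ≈ 1410 m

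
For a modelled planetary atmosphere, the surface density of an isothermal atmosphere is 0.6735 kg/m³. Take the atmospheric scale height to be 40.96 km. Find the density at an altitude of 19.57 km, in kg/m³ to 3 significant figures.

ρ ≈ 0.418 kg/m³

In an isothermal atmosphere, density decays like pressure: ρ = ρ₀ exp(−z/H).
z/H = 19570/40960 = 0.47778; exp(−0.47778) = 0.62016.
ρ = 0.6735 × 0.62016 = 0.41768 kg/m³.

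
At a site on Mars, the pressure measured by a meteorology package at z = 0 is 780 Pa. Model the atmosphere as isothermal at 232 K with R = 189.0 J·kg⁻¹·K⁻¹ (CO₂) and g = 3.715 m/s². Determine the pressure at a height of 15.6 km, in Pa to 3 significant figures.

Scale height: H = RT/g = 189.0 × 232 / 3.715 = 11803 m.
Barometric formula: P = P₀ exp(−z/H).
z/H = 15600/11803 = 1.3217; exp(−1.3217) = 0.26668.
P = 780 × 0.26668 = 208.01 Pa.

P ≈ 208 Pa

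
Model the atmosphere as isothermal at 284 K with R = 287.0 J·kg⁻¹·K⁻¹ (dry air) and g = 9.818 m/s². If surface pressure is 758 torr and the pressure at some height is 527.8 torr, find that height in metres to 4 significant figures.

z ≈ 3005 m

Scale height: H = RT/g = 287.0 × 284 / 9.818 = 8301.9 m.
Invert the barometric formula: z = H ln(P₀/P).
P₀/P = 758/527.8 = 1.4362; ln(1.4362) = 0.36200.
z = 8301.9 × 0.36200 = 3005.3 m.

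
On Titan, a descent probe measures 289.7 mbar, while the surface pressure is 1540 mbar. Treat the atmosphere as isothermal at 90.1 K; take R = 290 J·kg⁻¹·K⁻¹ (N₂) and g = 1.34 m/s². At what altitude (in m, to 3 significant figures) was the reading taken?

z ≈ 32600 m

Scale height: H = RT/g = 290 × 90.1 / 1.34 = 19499 m.
Invert the barometric formula: z = H ln(P₀/P).
P₀/P = 1540/289.7 = 5.3158; ln(5.3158) = 1.6707.
z = 19499 × 1.6707 = 32577 m.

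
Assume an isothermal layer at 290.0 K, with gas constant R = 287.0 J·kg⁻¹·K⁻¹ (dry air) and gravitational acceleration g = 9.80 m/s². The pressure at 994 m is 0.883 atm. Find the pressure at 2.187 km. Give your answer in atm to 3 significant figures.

P ≈ 0.767 atm

Scale height: H = RT/g = 287.0 × 290.0 / 9.80 = 8492.9 m.
Between two levels, P₂ = P₁ exp(−Δz/H) with Δz = z₂ − z₁.
Δz = 2187.0 − 994.00 = 1193.0 m; Δz/H = 1193.0/8492.9 = 0.14047.
P₂ = 0.883 × exp(−0.14047) = 0.883 × 0.86895 = 0.76728 atm.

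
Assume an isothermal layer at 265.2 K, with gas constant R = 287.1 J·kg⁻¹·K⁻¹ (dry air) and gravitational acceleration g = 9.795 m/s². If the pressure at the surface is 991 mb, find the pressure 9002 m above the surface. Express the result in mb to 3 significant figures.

Scale height: H = RT/g = 287.1 × 265.2 / 9.795 = 7773.2 m.
Barometric formula: P = P₀ exp(−z/H).
z/H = 9002.0/7773.2 = 1.1581; exp(−1.1581) = 0.31408.
P = 991 × 0.31408 = 311.25 mb.

P ≈ 311 mb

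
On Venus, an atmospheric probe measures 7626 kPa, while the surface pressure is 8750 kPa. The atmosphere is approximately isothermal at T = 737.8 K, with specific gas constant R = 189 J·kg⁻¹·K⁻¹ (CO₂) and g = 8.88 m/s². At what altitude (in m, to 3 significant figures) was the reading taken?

z ≈ 2160 m

Scale height: H = RT/g = 189 × 737.8 / 8.88 = 15703 m.
Invert the barometric formula: z = H ln(P₀/P).
P₀/P = 8750/7626 = 1.1474; ln(1.1474) = 0.13750.
z = 15703 × 0.13750 = 2159.2 m.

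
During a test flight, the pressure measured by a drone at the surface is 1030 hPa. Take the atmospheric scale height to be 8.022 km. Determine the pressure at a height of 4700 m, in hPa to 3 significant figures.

P ≈ 573 hPa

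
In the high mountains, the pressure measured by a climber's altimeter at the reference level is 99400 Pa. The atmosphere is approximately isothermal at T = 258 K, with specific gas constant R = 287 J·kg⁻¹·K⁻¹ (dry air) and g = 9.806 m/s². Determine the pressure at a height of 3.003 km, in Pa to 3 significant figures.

P ≈ 66800 Pa

Scale height: H = RT/g = 287 × 258 / 9.806 = 7551.1 m.
Barometric formula: P = P₀ exp(−z/H).
z/H = 3003.0/7551.1 = 0.39769; exp(−0.39769) = 0.67187.
P = 99400 × 0.67187 = 66784 Pa.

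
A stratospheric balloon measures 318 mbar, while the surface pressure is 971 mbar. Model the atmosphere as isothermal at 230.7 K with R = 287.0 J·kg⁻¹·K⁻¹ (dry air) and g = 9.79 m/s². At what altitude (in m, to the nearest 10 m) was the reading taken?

Scale height: H = RT/g = 287.0 × 230.7 / 9.79 = 6763.1 m.
Invert the barometric formula: z = H ln(P₀/P).
P₀/P = 971/318 = 3.0535; ln(3.0535) = 1.1163.
z = 6763.1 × 1.1163 = 7549.6 m.

z ≈ 7550 m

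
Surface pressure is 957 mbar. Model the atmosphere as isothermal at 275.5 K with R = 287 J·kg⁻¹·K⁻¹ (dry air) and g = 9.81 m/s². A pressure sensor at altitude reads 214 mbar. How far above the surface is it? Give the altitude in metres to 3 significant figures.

z ≈ 12100 m

Scale height: H = RT/g = 287 × 275.5 / 9.81 = 8060.0 m.
Invert the barometric formula: z = H ln(P₀/P).
P₀/P = 957/214 = 4.4720; ln(4.4720) = 1.4978.
z = 8060.0 × 1.4978 = 12072 m.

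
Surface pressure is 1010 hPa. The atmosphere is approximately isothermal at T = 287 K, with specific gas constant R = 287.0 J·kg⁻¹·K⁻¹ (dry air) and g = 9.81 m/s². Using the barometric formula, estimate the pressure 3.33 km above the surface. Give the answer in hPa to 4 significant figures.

P ≈ 679.3 hPa

Scale height: H = RT/g = 287.0 × 287 / 9.81 = 8396.4 m.
Barometric formula: P = P₀ exp(−z/H).
z/H = 3330.0/8396.4 = 0.39660; exp(−0.39660) = 0.67260.
P = 1010 × 0.67260 = 679.33 hPa.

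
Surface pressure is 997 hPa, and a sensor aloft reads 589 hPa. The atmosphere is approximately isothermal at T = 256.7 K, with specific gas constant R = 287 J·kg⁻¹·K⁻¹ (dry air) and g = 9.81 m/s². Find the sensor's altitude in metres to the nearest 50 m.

Scale height: H = RT/g = 287 × 256.7 / 9.81 = 7510.0 m.
Invert the barometric formula: z = H ln(P₀/P).
P₀/P = 997/589 = 1.6927; ln(1.6927) = 0.52632.
z = 7510.0 × 0.52632 = 3952.7 m.

z ≈ 3950 m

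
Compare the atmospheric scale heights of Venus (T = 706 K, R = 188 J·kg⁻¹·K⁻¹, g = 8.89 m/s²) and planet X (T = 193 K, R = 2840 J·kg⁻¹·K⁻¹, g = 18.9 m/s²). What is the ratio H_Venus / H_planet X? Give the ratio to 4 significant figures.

H = RT/g for each body.
H_Venus = 188 × 706 / 8.89 = 14930 m.
H_planet X = 2840 × 193 / 18.9 = 29001 m.
H_Venus/H_planet X = 14930/29001 = 0.51481.

H_Venus/H_planet X ≈ 0.5148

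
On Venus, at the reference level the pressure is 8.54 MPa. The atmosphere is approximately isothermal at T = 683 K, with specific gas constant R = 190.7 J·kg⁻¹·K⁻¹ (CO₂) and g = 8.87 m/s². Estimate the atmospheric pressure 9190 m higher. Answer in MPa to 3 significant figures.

Scale height: H = RT/g = 190.7 × 683 / 8.87 = 14684 m.
Barometric formula: P = P₀ exp(−z/H).
z/H = 9190.0/14684 = 0.62585; exp(−0.62585) = 0.53481.
P = 8.54 × 0.53481 = 4.5673 MPa.

P ≈ 4.57 MPa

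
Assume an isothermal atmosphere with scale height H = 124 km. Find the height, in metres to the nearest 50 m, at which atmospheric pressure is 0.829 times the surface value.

z ≈ 23250 m

Set P/P₀ = exp(−z/H) = 0.829, so z = −H ln(0.829).
−ln(0.829) = 0.18754; z = 124000 × 0.18754 = 23255 m.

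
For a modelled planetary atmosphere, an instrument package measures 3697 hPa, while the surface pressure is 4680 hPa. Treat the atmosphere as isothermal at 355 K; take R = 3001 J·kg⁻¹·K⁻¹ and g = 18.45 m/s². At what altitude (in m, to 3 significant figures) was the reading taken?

Scale height: H = RT/g = 3001 × 355 / 18.45 = 57743 m.
Invert the barometric formula: z = H ln(P₀/P).
P₀/P = 4680/3697 = 1.2659; ln(1.2659) = 0.23578.
z = 57743 × 0.23578 = 13615 m.

z ≈ 13600 m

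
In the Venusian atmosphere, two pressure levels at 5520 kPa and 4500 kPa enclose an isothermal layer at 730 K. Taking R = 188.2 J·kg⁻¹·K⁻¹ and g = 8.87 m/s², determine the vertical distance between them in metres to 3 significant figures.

Δz ≈ 3160 m

Hypsometric equation: Δz = (R T̄/g) ln(P₁/P₂).
R T̄/g = 188.2 × 730 / 8.87 = 15489 m.
ln(5520/4500) = ln(1.2267) = 0.20433.
Δz = 15489 × 0.20433 = 3164.9 m.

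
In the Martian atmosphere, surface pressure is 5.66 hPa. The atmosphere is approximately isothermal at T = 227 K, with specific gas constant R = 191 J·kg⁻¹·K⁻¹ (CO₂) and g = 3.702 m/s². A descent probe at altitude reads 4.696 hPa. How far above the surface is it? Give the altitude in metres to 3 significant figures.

z ≈ 2190 m

Scale height: H = RT/g = 191 × 227 / 3.702 = 11712 m.
Invert the barometric formula: z = H ln(P₀/P).
P₀/P = 5.66/4.696 = 1.2053; ln(1.2053) = 0.18673.
z = 11712 × 0.18673 = 2187.0 m.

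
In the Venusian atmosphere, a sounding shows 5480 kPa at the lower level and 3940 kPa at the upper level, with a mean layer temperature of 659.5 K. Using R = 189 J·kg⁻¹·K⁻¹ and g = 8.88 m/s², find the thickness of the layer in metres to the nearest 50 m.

Δz ≈ 4650 m

Hypsometric equation: Δz = (R T̄/g) ln(P₁/P₂).
R T̄/g = 189 × 659.5 / 8.88 = 14037 m.
ln(5480/3940) = ln(1.3909) = 0.32995.
Δz = 14037 × 0.32995 = 4631.5 m.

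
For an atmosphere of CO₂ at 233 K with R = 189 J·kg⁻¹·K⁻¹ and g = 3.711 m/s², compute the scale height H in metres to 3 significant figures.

H ≈ 11900 m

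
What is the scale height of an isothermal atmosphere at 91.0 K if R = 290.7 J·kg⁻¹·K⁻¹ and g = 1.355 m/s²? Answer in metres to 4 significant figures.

The scale height of an isothermal atmosphere is H = RT/g.
H = 290.7 × 91.0 / 1.355 = 26454/1.355 = 19523 m.

H ≈ 19520 m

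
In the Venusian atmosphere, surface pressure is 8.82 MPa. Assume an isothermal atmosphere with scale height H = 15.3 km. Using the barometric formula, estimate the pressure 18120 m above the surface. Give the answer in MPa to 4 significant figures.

Barometric formula: P = P₀ exp(−z/H).
z/H = 18120/15300 = 1.1843; exp(−1.1843) = 0.30596.
P = 8.82 × 0.30596 = 2.6986 MPa.

P ≈ 2.699 MPa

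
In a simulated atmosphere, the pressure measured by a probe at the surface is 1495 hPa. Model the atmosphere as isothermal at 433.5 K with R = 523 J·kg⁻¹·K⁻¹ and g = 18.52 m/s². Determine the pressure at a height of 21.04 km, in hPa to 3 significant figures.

Scale height: H = RT/g = 523 × 433.5 / 18.52 = 12242 m.
Barometric formula: P = P₀ exp(−z/H).
z/H = 21040/12242 = 1.7187; exp(−1.7187) = 0.17930.
P = 1495 × 0.17930 = 268.05 hPa.

P ≈ 268 hPa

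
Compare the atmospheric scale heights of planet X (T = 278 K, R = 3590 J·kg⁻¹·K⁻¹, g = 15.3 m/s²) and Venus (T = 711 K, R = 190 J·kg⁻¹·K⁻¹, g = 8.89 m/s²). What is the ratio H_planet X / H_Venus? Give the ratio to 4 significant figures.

H = RT/g for each body.
H_planet X = 3590 × 278 / 15.3 = 65230 m.
H_Venus = 190 × 711 / 8.89 = 15196 m.
H_planet X/H_Venus = 65230/15196 = 4.2926.

H_planet X/H_Venus ≈ 4.293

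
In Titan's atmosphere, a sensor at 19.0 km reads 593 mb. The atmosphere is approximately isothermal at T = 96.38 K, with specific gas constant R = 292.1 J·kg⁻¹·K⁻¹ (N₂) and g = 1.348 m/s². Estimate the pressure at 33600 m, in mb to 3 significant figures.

Scale height: H = RT/g = 292.1 × 96.38 / 1.348 = 20885 m.
Between two levels, P₂ = P₁ exp(−Δz/H) with Δz = z₂ − z₁.
Δz = 33600 − 19000 = 14600 m; Δz/H = 14600/20885 = 0.69907.
P₂ = 593 × exp(−0.69907) = 593 × 0.49705 = 294.75 mb.

P ≈ 295 mb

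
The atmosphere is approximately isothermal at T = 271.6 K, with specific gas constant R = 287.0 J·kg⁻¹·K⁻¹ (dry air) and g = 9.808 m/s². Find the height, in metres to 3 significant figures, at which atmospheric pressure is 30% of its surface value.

Scale height: H = RT/g = 287.0 × 271.6 / 9.808 = 7947.5 m.
Set P/P₀ = exp(−z/H) = 0.3, so z = −H ln(0.3).
−ln(0.3) = 1.2040; z = 7947.5 × 1.2040 = 9568.8 m.

z ≈ 9570 m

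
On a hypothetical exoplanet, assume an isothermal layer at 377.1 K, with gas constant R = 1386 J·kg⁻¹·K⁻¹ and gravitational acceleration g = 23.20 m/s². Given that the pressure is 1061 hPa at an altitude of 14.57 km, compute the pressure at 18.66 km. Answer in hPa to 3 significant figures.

P ≈ 885 hPa

Scale height: H = RT/g = 1386 × 377.1 / 23.20 = 22528 m.
Between two levels, P₂ = P₁ exp(−Δz/H) with Δz = z₂ − z₁.
Δz = 18660 − 14570 = 4090.0 m; Δz/H = 4090.0/22528 = 0.18155.
P₂ = 1061 × exp(−0.18155) = 1061 × 0.83398 = 884.85 hPa.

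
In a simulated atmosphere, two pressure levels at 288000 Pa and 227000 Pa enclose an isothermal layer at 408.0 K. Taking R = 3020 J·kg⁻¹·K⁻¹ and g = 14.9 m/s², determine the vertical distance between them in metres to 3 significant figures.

Hypsometric equation: Δz = (R T̄/g) ln(P₁/P₂).
R T̄/g = 3020 × 408.0 / 14.9 = 82695 m.
ln(288000/227000) = ln(1.2687) = 0.23799.
Δz = 82695 × 0.23799 = 19681 m.

Δz ≈ 19700 m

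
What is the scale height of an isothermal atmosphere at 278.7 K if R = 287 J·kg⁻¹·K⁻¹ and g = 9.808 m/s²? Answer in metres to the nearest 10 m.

The scale height of an isothermal atmosphere is H = RT/g.
H = 287 × 278.7 / 9.808 = 79987/9.808 = 8155.3 m.

H ≈ 8160 m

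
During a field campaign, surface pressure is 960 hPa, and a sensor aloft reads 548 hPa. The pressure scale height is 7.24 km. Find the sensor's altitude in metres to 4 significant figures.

Invert the barometric formula: z = H ln(P₀/P).
P₀/P = 960/548 = 1.7518; ln(1.7518) = 0.56064.
z = 7240.0 × 0.56064 = 4059.0 m.

z ≈ 4059 m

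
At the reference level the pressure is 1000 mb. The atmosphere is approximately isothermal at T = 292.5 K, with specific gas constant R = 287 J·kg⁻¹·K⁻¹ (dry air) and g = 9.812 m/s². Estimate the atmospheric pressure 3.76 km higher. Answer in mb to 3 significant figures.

Scale height: H = RT/g = 287 × 292.5 / 9.812 = 8555.6 m.
Barometric formula: P = P₀ exp(−z/H).
z/H = 3760.0/8555.6 = 0.43948; exp(−0.43948) = 0.64437.
P = 1000 × 0.64437 = 644.37 mb.

P ≈ 644 mb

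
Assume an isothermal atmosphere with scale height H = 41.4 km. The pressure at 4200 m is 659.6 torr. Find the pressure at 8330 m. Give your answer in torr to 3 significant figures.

P ≈ 597 torr

Between two levels, P₂ = P₁ exp(−Δz/H) with Δz = z₂ − z₁.
Δz = 8330.0 − 4200.0 = 4130.0 m; Δz/H = 4130.0/41400 = 0.099758.
P₂ = 659.6 × exp(−0.099758) = 659.6 × 0.90506 = 596.98 torr.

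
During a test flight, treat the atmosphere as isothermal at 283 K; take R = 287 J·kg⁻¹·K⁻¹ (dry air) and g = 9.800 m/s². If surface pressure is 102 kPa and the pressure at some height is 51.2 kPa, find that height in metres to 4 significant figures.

Scale height: H = RT/g = 287 × 283 / 9.800 = 8287.9 m.
Invert the barometric formula: z = H ln(P₀/P).
P₀/P = 102/51.2 = 1.9922; ln(1.9922) = 0.68924.
z = 8287.9 × 0.68924 = 5712.4 m.

z ≈ 5712 m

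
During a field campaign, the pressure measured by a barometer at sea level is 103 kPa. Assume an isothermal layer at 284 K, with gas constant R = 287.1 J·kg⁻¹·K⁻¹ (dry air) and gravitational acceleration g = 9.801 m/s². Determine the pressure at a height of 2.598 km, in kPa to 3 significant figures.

Scale height: H = RT/g = 287.1 × 284 / 9.801 = 8319.2 m.
Barometric formula: P = P₀ exp(−z/H).
z/H = 2598.0/8319.2 = 0.31229; exp(−0.31229) = 0.73177.
P = 103 × 0.73177 = 75.372 kPa.

P ≈ 75.4 kPa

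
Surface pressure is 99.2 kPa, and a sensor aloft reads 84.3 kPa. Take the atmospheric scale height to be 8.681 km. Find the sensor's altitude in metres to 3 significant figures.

z ≈ 1410 m

Invert the barometric formula: z = H ln(P₀/P).
P₀/P = 99.2/84.3 = 1.1767; ln(1.1767) = 0.16271.
z = 8681.0 × 0.16271 = 1412.5 m.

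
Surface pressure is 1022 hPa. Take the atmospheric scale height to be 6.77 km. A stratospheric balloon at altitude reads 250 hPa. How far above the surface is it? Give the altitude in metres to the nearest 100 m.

Invert the barometric formula: z = H ln(P₀/P).
P₀/P = 1022/250 = 4.0880; ln(4.0880) = 1.4081.
z = 6770.0 × 1.4081 = 9532.8 m.

z ≈ 9500 m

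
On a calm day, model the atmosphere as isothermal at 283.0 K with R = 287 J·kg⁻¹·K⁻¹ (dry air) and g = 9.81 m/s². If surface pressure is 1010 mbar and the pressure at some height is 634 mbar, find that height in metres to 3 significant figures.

Scale height: H = RT/g = 287 × 283.0 / 9.81 = 8279.4 m.
Invert the barometric formula: z = H ln(P₀/P).
P₀/P = 1010/634 = 1.5931; ln(1.5931) = 0.46568.
z = 8279.4 × 0.46568 = 3855.6 m.

z ≈ 3860 m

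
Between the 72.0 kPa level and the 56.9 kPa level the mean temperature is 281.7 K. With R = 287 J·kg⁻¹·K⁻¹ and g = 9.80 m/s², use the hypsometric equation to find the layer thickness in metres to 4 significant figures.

Hypsometric equation: Δz = (R T̄/g) ln(P₁/P₂).
R T̄/g = 287 × 281.7 / 9.80 = 8249.8 m.
ln(72.0/56.9) = ln(1.2654) = 0.23539.
Δz = 8249.8 × 0.23539 = 1941.9 m.

Δz ≈ 1942 m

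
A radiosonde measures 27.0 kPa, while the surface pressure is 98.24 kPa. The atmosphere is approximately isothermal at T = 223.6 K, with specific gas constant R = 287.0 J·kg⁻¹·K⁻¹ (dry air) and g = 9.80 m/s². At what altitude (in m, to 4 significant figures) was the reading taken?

Scale height: H = RT/g = 287.0 × 223.6 / 9.80 = 6548.3 m.
Invert the barometric formula: z = H ln(P₀/P).
P₀/P = 98.24/27.0 = 3.6385; ln(3.6385) = 1.2916.
z = 6548.3 × 1.2916 = 8457.8 m.

z ≈ 8458 m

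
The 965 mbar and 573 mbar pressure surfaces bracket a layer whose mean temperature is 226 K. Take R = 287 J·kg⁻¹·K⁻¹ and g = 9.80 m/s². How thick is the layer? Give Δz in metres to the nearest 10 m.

Hypsometric equation: Δz = (R T̄/g) ln(P₁/P₂).
R T̄/g = 287 × 226 / 9.80 = 6618.6 m.
ln(965/573) = ln(1.6841) = 0.52123.
Δz = 6618.6 × 0.52123 = 3449.8 m.

Δz ≈ 3450 m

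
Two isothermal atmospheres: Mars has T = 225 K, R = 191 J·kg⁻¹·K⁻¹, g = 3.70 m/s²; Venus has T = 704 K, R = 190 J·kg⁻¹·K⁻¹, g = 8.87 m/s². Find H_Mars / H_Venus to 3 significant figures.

H = RT/g for each body.
H_Mars = 191 × 225 / 3.70 = 11615 m.
H_Venus = 190 × 704 / 8.87 = 15080 m.
H_Mars/H_Venus = 11615/15080 = 0.77023.

H_Mars/H_Venus ≈ 0.770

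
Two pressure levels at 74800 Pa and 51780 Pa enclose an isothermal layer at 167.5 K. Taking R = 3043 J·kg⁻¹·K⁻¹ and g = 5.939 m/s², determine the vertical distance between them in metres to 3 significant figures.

Hypsometric equation: Δz = (R T̄/g) ln(P₁/P₂).
R T̄/g = 3043 × 167.5 / 5.939 = 85823 m.
ln(74800/51780) = ln(1.4446) = 0.36783.
Δz = 85823 × 0.36783 = 31568 m.

Δz ≈ 31600 m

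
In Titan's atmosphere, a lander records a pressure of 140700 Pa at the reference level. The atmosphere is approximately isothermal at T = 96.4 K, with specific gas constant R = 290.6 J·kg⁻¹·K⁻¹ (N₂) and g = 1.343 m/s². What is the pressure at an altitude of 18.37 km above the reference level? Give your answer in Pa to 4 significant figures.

Scale height: H = RT/g = 290.6 × 96.4 / 1.343 = 20859 m.
Barometric formula: P = P₀ exp(−z/H).
z/H = 18370/20859 = 0.88068; exp(−0.88068) = 0.41450.
P = 140700 × 0.41450 = 58320 Pa.

P ≈ 58320 Pa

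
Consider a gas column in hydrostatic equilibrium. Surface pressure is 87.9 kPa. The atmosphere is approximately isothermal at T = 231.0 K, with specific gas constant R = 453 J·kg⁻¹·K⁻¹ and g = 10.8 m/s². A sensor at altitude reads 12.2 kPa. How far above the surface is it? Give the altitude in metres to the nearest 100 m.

z ≈ 19100 m

Scale height: H = RT/g = 453 × 231.0 / 10.8 = 9689.2 m.
Invert the barometric formula: z = H ln(P₀/P).
P₀/P = 87.9/12.2 = 7.2049; ln(7.2049) = 1.9748.
z = 9689.2 × 1.9748 = 19134 m.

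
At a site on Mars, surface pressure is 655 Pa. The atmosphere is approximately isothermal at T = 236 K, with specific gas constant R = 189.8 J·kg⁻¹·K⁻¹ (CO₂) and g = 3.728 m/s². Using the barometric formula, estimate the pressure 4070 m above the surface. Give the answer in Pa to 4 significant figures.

P ≈ 466.8 Pa

Scale height: H = RT/g = 189.8 × 236 / 3.728 = 12015 m.
Barometric formula: P = P₀ exp(−z/H).
z/H = 4070.0/12015 = 0.33874; exp(−0.33874) = 0.71267.
P = 655 × 0.71267 = 466.80 Pa.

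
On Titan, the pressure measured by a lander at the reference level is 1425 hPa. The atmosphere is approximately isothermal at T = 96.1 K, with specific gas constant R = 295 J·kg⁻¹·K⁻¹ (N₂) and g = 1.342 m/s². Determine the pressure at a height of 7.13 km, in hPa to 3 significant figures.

Scale height: H = RT/g = 295 × 96.1 / 1.342 = 21125 m.
Barometric formula: P = P₀ exp(−z/H).
z/H = 7130.0/21125 = 0.33751; exp(−0.33751) = 0.71354.
P = 1425 × 0.71354 = 1016.8 hPa.

P ≈ 1020 hPa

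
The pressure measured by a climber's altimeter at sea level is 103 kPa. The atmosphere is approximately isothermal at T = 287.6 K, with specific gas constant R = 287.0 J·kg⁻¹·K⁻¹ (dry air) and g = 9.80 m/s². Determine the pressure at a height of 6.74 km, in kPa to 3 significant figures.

Scale height: H = RT/g = 287.0 × 287.6 / 9.80 = 8422.6 m.
Barometric formula: P = P₀ exp(−z/H).
z/H = 6740.0/8422.6 = 0.80023; exp(−0.80023) = 0.44923.
P = 103 × 0.44923 = 46.271 kPa.

P ≈ 46.3 kPa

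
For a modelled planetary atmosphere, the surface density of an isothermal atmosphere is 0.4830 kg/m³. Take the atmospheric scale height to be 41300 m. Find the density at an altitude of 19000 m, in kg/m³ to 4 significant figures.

ρ ≈ 0.3049 kg/m³

In an isothermal atmosphere, density decays like pressure: ρ = ρ₀ exp(−z/H).
z/H = 19000/41300 = 0.46005; exp(−0.46005) = 0.63125.
ρ = 0.4830 × 0.63125 = 0.30489 kg/m³.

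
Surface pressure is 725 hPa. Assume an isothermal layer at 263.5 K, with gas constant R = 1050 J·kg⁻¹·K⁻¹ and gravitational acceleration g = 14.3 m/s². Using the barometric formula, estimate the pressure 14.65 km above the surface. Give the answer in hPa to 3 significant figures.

Scale height: H = RT/g = 1050 × 263.5 / 14.3 = 19348 m.
Barometric formula: P = P₀ exp(−z/H).
z/H = 14650/19348 = 0.75718; exp(−0.75718) = 0.46899.
P = 725 × 0.46899 = 340.02 hPa.

P ≈ 340 hPa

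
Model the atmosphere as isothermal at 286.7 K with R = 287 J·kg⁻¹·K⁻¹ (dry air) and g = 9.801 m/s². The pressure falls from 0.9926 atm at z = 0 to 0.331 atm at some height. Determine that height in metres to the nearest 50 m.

z ≈ 9200 m

Scale height: H = RT/g = 287 × 286.7 / 9.801 = 8395.4 m.
Invert the barometric formula: z = H ln(P₀/P).
P₀/P = 0.9926/0.331 = 2.9988; ln(2.9988) = 1.0982.
z = 8395.4 × 1.0982 = 9219.8 m.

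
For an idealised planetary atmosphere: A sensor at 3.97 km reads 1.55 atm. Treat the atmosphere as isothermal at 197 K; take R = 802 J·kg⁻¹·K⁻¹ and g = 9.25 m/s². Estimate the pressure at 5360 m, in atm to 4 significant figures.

Scale height: H = RT/g = 802 × 197 / 9.25 = 17080 m.
Between two levels, P₂ = P₁ exp(−Δz/H) with Δz = z₂ − z₁.
Δz = 5360.0 − 3970.0 = 1390.0 m; Δz/H = 1390.0/17080 = 0.081382.
P₂ = 1.55 × exp(−0.081382) = 1.55 × 0.92184 = 1.4289 atm.

P ≈ 1.429 atm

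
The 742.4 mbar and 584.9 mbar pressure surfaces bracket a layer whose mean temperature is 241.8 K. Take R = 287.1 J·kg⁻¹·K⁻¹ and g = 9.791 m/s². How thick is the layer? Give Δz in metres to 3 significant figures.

Δz ≈ 1690 m

Hypsometric equation: Δz = (R T̄/g) ln(P₁/P₂).
R T̄/g = 287.1 × 241.8 / 9.791 = 7090.3 m.
ln(742.4/584.9) = ln(1.2693) = 0.23847.
Δz = 7090.3 × 0.23847 = 1690.8 m.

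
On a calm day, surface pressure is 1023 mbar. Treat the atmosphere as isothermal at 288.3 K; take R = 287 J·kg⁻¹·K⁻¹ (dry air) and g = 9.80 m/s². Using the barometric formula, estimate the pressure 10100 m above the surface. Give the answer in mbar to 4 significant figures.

Scale height: H = RT/g = 287 × 288.3 / 9.80 = 8443.1 m.
Barometric formula: P = P₀ exp(−z/H).
z/H = 10100/8443.1 = 1.1962; exp(−1.1962) = 0.30234.
P = 1023 × 0.30234 = 309.29 mbar.

P ≈ 309.3 mbar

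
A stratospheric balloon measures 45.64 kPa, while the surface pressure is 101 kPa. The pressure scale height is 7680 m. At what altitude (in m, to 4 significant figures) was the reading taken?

z ≈ 6101 m

Invert the barometric formula: z = H ln(P₀/P).
P₀/P = 101/45.64 = 2.2130; ln(2.2130) = 0.79435.
z = 7680.0 × 0.79435 = 6100.6 m.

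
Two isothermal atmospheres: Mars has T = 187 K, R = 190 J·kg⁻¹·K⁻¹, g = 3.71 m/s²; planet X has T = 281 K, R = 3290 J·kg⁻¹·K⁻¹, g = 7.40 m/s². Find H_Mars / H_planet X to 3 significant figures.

H = RT/g for each body.
H_Mars = 190 × 187 / 3.71 = 9576.8 m.
H_planet X = 3290 × 281 / 7.40 = 124930 m.
H_Mars/H_planet X = 9576.8/124930 = 0.076657.

H_Mars/H_planet X ≈ 0.0767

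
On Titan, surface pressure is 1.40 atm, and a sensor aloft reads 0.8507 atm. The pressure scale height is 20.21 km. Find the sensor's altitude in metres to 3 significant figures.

z ≈ 10100 m

Invert the barometric formula: z = H ln(P₀/P).
P₀/P = 1.40/0.8507 = 1.6457; ln(1.6457) = 0.49817.
z = 20210 × 0.49817 = 10068 m.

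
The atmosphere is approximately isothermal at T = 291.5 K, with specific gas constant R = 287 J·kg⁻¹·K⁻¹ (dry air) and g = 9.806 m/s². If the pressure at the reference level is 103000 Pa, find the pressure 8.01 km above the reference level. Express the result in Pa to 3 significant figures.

Scale height: H = RT/g = 287 × 291.5 / 9.806 = 8531.6 m.
Barometric formula: P = P₀ exp(−z/H).
z/H = 8010.0/8531.6 = 0.93886; exp(−0.93886) = 0.39107.
P = 103000 × 0.39107 = 40280 Pa.

P ≈ 40300 Pa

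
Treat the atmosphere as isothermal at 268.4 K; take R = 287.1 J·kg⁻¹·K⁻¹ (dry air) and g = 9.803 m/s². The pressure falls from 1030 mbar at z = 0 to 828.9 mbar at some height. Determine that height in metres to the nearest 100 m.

Scale height: H = RT/g = 287.1 × 268.4 / 9.803 = 7860.6 m.
Invert the barometric formula: z = H ln(P₀/P).
P₀/P = 1030/828.9 = 1.2426; ln(1.2426) = 0.21721.
z = 7860.6 × 0.21721 = 1707.4 m.

z ≈ 1700 m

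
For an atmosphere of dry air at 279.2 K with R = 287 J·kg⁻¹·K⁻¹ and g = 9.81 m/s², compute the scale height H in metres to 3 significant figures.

H ≈ 8170 m

The scale height of an isothermal atmosphere is H = RT/g.
H = 287 × 279.2 / 9.81 = 80130/9.81 = 8168.2 m.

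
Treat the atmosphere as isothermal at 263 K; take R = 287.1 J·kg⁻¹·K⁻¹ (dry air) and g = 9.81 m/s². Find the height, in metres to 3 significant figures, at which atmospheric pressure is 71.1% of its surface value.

Scale height: H = RT/g = 287.1 × 263 / 9.81 = 7697.0 m.
Set P/P₀ = exp(−z/H) = 0.711, so z = −H ln(0.711).
−ln(0.711) = 0.34108; z = 7697.0 × 0.34108 = 2625.3 m.

z ≈ 2630 m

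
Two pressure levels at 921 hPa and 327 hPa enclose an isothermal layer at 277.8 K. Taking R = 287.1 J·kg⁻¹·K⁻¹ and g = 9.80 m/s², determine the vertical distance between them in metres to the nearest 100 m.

Hypsometric equation: Δz = (R T̄/g) ln(P₁/P₂).
R T̄/g = 287.1 × 277.8 / 9.80 = 8138.4 m.
ln(921/327) = ln(2.8165) = 1.0355.
Δz = 8138.4 × 1.0355 = 8427.3 m.

Δz ≈ 8400 m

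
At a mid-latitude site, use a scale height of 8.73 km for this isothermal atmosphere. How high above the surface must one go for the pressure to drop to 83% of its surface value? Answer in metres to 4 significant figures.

Set P/P₀ = exp(−z/H) = 0.83, so z = −H ln(0.83).
−ln(0.83) = 0.18633; z = 8730.0 × 0.18633 = 1626.7 m.

z ≈ 1627 m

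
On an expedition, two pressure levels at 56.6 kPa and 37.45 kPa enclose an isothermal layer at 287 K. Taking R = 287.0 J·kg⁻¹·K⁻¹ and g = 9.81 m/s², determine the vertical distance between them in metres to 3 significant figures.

Δz ≈ 3470 m

Hypsometric equation: Δz = (R T̄/g) ln(P₁/P₂).
R T̄/g = 287.0 × 287 / 9.81 = 8396.4 m.
ln(56.6/37.45) = ln(1.5113) = 0.41297.
Δz = 8396.4 × 0.41297 = 3467.5 m.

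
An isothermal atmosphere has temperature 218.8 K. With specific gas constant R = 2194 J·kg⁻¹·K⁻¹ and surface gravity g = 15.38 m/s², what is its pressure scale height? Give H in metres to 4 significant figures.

H ≈ 31210 m

The scale height of an isothermal atmosphere is H = RT/g.
H = 2194 × 218.8 / 15.38 = 480050/15.38 = 31213 m.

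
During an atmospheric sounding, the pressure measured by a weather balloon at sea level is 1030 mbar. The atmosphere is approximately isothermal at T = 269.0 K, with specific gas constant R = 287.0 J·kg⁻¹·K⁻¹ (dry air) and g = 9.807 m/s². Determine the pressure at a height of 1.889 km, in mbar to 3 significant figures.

P ≈ 810 mbar

Scale height: H = RT/g = 287.0 × 269.0 / 9.807 = 7872.2 m.
Barometric formula: P = P₀ exp(−z/H).
z/H = 1889.0/7872.2 = 0.23996; exp(−0.23996) = 0.78666.
P = 1030 × 0.78666 = 810.26 mbar.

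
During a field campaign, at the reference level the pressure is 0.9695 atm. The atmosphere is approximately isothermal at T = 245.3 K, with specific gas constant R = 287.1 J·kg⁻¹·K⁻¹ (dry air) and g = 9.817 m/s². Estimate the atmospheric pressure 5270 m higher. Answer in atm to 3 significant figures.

Scale height: H = RT/g = 287.1 × 245.3 / 9.817 = 7173.8 m.
Barometric formula: P = P₀ exp(−z/H).
z/H = 5270.0/7173.8 = 0.73462; exp(−0.73462) = 0.47969.
P = 0.9695 × 0.47969 = 0.46506 atm.

P ≈ 0.465 atm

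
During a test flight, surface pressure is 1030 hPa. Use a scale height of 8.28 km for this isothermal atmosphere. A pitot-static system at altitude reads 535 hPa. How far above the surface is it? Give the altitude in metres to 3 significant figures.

Invert the barometric formula: z = H ln(P₀/P).
P₀/P = 1030/535 = 1.9252; ln(1.9252) = 0.65503.
z = 8280.0 × 0.65503 = 5423.6 m.

z ≈ 5420 m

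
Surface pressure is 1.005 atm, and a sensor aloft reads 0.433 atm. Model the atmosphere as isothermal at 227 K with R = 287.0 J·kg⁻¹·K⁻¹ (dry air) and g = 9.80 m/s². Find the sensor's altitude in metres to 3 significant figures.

z ≈ 5600 m

Scale height: H = RT/g = 287.0 × 227 / 9.80 = 6647.9 m.
Invert the barometric formula: z = H ln(P₀/P).
P₀/P = 1.005/0.433 = 2.3210; ln(2.3210) = 0.84200.
z = 6647.9 × 0.84200 = 5597.5 m.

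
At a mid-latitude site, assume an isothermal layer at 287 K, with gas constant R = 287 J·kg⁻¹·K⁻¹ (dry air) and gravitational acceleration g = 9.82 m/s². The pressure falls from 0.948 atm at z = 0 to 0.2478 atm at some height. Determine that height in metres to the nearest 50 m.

Scale height: H = RT/g = 287 × 287 / 9.82 = 8387.9 m.
Invert the barometric formula: z = H ln(P₀/P).
P₀/P = 0.948/0.2478 = 3.8257; ln(3.8257) = 1.3417.
z = 8387.9 × 1.3417 = 11254 m.

z ≈ 11250 m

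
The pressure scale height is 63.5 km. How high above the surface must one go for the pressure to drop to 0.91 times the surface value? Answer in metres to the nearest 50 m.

z ≈ 6000 m

Set P/P₀ = exp(−z/H) = 0.91, so z = −H ln(0.91).
−ln(0.91) = 0.094311; z = 63500 × 0.094311 = 5988.7 m.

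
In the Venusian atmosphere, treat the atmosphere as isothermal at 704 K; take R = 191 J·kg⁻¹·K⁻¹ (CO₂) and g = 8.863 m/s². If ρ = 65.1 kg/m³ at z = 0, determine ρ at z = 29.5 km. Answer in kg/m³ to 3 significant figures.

ρ ≈ 9.31 kg/m³

Scale height: H = RT/g = 191 × 704 / 8.863 = 15171 m.
In an isothermal atmosphere, density decays like pressure: ρ = ρ₀ exp(−z/H).
z/H = 29500/15171 = 1.9445; exp(−1.9445) = 0.14306.
ρ = 65.1 × 0.14306 = 9.3132 kg/m³.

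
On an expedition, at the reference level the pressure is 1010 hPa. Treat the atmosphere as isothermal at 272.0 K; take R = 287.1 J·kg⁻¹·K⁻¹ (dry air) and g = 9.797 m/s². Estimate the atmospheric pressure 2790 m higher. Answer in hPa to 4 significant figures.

P ≈ 711.7 hPa

Scale height: H = RT/g = 287.1 × 272.0 / 9.797 = 7970.9 m.
Barometric formula: P = P₀ exp(−z/H).
z/H = 2790.0/7970.9 = 0.35002; exp(−0.35002) = 0.70467.
P = 1010 × 0.70467 = 711.72 hPa.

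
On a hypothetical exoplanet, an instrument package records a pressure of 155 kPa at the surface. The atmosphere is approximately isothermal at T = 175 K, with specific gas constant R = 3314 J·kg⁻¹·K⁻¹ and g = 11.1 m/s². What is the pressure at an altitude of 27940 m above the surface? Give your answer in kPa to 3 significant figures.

P ≈ 90.8 kPa

Scale height: H = RT/g = 3314 × 175 / 11.1 = 52248 m.
Barometric formula: P = P₀ exp(−z/H).
z/H = 27940/52248 = 0.53476; exp(−0.53476) = 0.58581.
P = 155 × 0.58581 = 90.801 kPa.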